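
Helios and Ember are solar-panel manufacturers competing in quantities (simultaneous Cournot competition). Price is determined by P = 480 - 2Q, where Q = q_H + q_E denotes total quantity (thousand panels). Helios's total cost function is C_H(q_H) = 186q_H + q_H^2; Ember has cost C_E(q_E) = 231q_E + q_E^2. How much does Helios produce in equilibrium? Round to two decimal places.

39.56

Helios's profit: π_H = (480 - 2Q)q_H - (186q_H + q_H²). Setting ∂π_H/∂q_H = 0: 294 - 6q_H - 2(q_E) = 0.
Ember's first-order condition: 249 - 6q_E - 2(q_H) = 0.
Rearranging gives the reaction functions q_H = (294 - 2q_E)/6 and q_E = (249 - 2q_H)/6.
Substituting one into the other gives q_H = 633/16 and q_E = 453/16.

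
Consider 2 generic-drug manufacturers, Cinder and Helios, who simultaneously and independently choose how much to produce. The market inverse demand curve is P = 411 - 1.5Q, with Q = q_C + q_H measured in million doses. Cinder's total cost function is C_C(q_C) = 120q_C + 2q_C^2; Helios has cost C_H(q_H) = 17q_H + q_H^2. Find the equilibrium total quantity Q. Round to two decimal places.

Cinder's profit: π_C = (411 - 1.5Q)q_C - (120q_C + 2q_C²). Setting ∂π_C/∂q_C = 0: 291 - 7q_C - (3/2)(q_H) = 0.
Helios's profit: π_H = (411 - 1.5Q)q_H - (17q_H + q_H²). Setting ∂π_H/∂q_H = 0: 394 - 5q_H - (3/2)(q_C) = 0.
Rearranging gives the reaction functions q_C = (291 - (3/2)q_H)/7 and q_H = (394 - (3/2)q_C)/5.
Substituting one into the other gives q_C = 26.3817 and q_H = 70.8855.
Total output Q = 26.3817 + 70.8855 = 97.2672.

97.27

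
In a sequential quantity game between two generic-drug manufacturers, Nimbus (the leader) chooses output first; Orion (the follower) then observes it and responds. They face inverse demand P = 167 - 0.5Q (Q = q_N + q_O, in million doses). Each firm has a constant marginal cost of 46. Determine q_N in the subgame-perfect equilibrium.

121

Solve by backward induction. Given q_N, the follower Orion maximises π_O = (167 - (1/2)q_N - (1/2)q_O)q_O - 46q_O.
∂π_O/∂q_O = 121 - (1/2)q_N - q_O = 0 gives the reaction function q_O = (121 - (1/2)q_N).
Nimbus substitutes q_O(q_N) into its own profit: π_N = q_N(167 - (1/2)q_N - (121 - (1/2)q_N)/2) - 46q_N = (213/2 - (1/4)q_N)q_N - 46q_N.
Leader FOC: 121/2 - (1/2)q_N = 0, so q_N = 121.
Then q_O = (121 - (1/2)·121) = 121/2.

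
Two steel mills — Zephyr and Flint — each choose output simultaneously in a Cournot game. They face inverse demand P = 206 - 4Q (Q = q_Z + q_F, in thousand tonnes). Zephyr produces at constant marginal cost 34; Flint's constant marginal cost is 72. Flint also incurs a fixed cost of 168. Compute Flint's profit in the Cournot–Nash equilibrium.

88

Zephyr's profit: π_Z = (206 - 4Q)q_Z - (34q_Z). Setting ∂π_Z/∂q_Z = 0: 172 - 8q_Z - 4(q_F) = 0.
Flint's first-order condition: 134 - 8q_F - 4(q_Z) = 0.
So q_Z = (172 - 4q_F)/8 and q_F = (134 - 4q_Z)/8.
Substituting one into the other gives q_Z = 35/2 and q_F = 8.
Price P = 206 - 4·(51/2) = 104.
Flint's profit: (104 - 72)·8 - 168 = 88.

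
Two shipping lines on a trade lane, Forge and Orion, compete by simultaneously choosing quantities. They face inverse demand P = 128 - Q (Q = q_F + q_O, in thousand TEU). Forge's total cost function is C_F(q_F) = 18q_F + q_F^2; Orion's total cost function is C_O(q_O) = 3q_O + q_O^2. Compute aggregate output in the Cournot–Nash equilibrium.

47

Forge's profit: π_F = (128 - Q)q_F - (18q_F + q_F²). Setting ∂π_F/∂q_F = 0: 110 - 4q_F - (q_O) = 0.
Orion's profit: π_O = (128 - Q)q_O - (3q_O + q_O²). Setting ∂π_O/∂q_O = 0: 125 - 4q_O - (q_F) = 0.
So q_F = (110 - q_O)/4 and q_O = (125 - q_F)/4.
Substituting one into the other gives q_F = 21 and q_O = 26.
Total output Q = 21 + 26 = 47.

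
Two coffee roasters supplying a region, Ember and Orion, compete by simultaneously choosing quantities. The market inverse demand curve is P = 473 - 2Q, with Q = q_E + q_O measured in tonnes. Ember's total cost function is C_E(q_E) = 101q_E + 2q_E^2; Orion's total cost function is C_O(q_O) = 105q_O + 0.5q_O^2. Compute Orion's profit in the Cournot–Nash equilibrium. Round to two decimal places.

9336.42

Ember's profit: π_E = (473 - 2Q)q_E - (101q_E + 2q_E²). Setting ∂π_E/∂q_E = 0: 372 - 8q_E - 2(q_O) = 0.
Orion's profit: π_O = (473 - 2Q)q_O - (105q_O + (1/2)q_O²). Setting ∂π_O/∂q_O = 0: 368 - 5q_O - 2(q_E) = 0.
Rearranging gives the reaction functions q_E = (372 - 2q_O)/8 and q_O = (368 - 2q_E)/5.
Solving the pair: q_E = 281/9, q_O = 550/9.
Price P = 473 - 2·(277/3) = 865/3.
Orion's profit: (865/3)·(550/9) - 105·(550/9) - (1/2)(550/9)² = 9336.4198.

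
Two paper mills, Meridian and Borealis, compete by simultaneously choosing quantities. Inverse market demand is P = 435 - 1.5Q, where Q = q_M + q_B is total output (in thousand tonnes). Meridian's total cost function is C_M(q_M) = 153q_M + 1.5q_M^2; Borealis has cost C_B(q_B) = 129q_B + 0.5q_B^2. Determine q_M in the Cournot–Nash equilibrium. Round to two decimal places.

Meridian's profit: π_M = (435 - 1.5Q)q_M - (153q_M + (3/2)q_M²). Setting ∂π_M/∂q_M = 0: 282 - 6q_M - (3/2)(q_B) = 0.
Borealis's first-order condition: 306 - 4q_B - (3/2)(q_M) = 0.
Rearranging gives the reaction functions q_M = (282 - (3/2)q_B)/6 and q_B = (306 - (3/2)q_M)/4.
Solving the pair: q_M = 892/29, q_B = 1884/29.

30.76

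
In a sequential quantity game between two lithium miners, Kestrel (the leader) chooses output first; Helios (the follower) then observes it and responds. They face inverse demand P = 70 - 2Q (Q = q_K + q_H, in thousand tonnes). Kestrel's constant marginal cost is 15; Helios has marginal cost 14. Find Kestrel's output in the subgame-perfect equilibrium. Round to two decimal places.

The follower Helios best-responds to any q_K: π_H = (70 - 2Q)q_H - 14q_H.
Follower FOC: 56 - 2q_K - 4q_H = 0, so q_H(q_K) = (56 - 2q_K)/4.
Kestrel substitutes q_H(q_K) into its own profit: π_K = q_K(70 - 2q_K - (56 - 2q_K)/2) - 15q_K = (42 - q_K)q_K - 15q_K.
Leader FOC: 27 - 2q_K = 0, so q_K = 27/2.
Then q_H = (56 - 2·(27/2))/4 = 29/4.

13.50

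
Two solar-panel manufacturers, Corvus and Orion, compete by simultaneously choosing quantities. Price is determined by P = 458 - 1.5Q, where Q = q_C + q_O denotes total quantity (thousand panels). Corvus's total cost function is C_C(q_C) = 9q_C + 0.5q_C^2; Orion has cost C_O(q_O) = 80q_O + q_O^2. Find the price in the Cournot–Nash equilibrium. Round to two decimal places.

Corvus's profit: π_C = (458 - 1.5Q)q_C - (9q_C + (1/2)q_C²). Setting ∂π_C/∂q_C = 0: 449 - 4q_C - (3/2)(q_O) = 0.
Orion's first-order condition: 378 - 5q_O - (3/2)(q_C) = 0.
Rearranging gives the reaction functions q_C = (449 - (3/2)q_O)/4 and q_O = (378 - (3/2)q_C)/5.
Solving the pair: q_C = 94.5352, q_O = 47.2394.
Total output Q = 141.7746, so price P = 458 - (3/2)·141.7746 = 245.3380.

245.34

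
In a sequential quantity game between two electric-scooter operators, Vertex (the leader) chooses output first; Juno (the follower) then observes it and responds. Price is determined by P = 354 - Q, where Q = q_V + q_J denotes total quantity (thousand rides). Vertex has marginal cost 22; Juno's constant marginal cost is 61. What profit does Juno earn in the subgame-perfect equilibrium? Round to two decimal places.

Solve by backward induction. Given q_V, the follower Juno maximises π_J = (354 - q_V - q_J)q_J - 61q_J.
Follower FOC: 293 - q_V - 2q_J = 0, so q_J(q_V) = (293 - q_V)/2.
The leader anticipates this reaction. Substituting into P = 354 - Q gives P = 415/2 - (1/2)q_V, so π_V = (415/2 - (1/2)q_V)q_V - 22q_V.
Leader FOC: 371/2 - q_V = 0, so q_V = 371/2.
Then q_J = (293 - 371/2)/2 = 215/4.
Price P = 354 - 957/4 = 459/4.
Juno's profit: (459/4 - 61)·(215/4) = 2889.0625.

2889.06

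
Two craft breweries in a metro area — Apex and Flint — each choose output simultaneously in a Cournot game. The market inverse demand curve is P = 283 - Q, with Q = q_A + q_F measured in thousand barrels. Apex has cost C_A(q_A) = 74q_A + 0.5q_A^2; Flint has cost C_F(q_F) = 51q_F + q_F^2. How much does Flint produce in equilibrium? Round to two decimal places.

Apex's profit: π_A = (283 - Q)q_A - (74q_A + (1/2)q_A²). Setting ∂π_A/∂q_A = 0: 209 - 3q_A - (q_F) = 0.
Flint's first-order condition: 232 - 4q_F - (q_A) = 0.
Rearranging gives the reaction functions q_A = (209 - q_F)/3 and q_F = (232 - q_A)/4.
Substituting one into the other gives q_A = 604/11 and q_F = 487/11.

44.27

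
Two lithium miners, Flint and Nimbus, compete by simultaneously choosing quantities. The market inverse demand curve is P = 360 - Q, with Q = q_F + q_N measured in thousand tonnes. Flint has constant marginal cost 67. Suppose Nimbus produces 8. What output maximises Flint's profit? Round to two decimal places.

142.50

With the rival's output fixed at 8, Flint's profit is π_F = (360 - 8 - q_F)q_F - (67q_F) = (352 - q_F)q_F - (67q_F).
∂π_F/∂q_F = 285 - 2q_F = 0, so q_F = 285/2.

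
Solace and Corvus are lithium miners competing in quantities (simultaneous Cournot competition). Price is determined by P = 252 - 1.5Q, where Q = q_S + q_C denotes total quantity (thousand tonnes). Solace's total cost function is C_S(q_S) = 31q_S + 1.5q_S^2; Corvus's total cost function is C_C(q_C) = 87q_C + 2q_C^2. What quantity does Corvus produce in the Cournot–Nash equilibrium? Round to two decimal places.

16.57

Solace's profit: π_S = (252 - 1.5Q)q_S - (31q_S + (3/2)q_S²). Setting ∂π_S/∂q_S = 0: 221 - 6q_S - (3/2)(q_C) = 0.
Corvus's first-order condition: 165 - 7q_C - (3/2)(q_S) = 0.
So q_S = (221 - (3/2)q_C)/6 and q_C = (165 - (3/2)q_S)/7.
Substituting one into the other gives q_S = 32.6918 and q_C = 878/53.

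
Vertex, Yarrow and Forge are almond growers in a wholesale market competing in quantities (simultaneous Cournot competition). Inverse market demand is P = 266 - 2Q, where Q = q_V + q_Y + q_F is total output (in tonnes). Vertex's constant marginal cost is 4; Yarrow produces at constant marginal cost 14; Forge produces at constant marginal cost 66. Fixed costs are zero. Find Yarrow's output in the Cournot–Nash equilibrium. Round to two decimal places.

Vertex's profit: π_V = (266 - 2Q)q_V - (4q_V). Setting ∂π_V/∂q_V = 0: 262 - 4q_V - 2(q_Y + q_F) = 0.
Yarrow's profit: π_Y = (266 - 2Q)q_Y - (14q_Y). Setting ∂π_Y/∂q_Y = 0: 252 - 4q_Y - 2(q_V + q_F) = 0.
Forge's profit: π_F = (266 - 2Q)q_F - (66q_F). Setting ∂π_F/∂q_F = 0: 200 - 4q_F - 2(q_V + q_Y) = 0.
Adding the 3 first-order conditions: 714 − 8Q = 0, so Q = 357/4.
Back-substituting: q_V = (262 − 357/2)/2 = 167/4, q_Y = (252 − 357/2)/2 = 147/4, q_F = (200 − 357/2)/2 = 43/4.

36.75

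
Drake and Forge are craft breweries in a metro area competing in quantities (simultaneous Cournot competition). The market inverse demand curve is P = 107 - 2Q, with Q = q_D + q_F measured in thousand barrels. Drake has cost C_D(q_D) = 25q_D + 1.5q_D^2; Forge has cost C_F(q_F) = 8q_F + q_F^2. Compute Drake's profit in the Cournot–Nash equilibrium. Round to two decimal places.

Drake's profit: π_D = (107 - 2Q)q_D - (25q_D + (3/2)q_D²). Setting ∂π_D/∂q_D = 0: 82 - 7q_D - 2(q_F) = 0.
Forge's first-order condition: 99 - 6q_F - 2(q_D) = 0.
Best responses: q_D = (82 - 2q_F)/7, q_F = (99 - 2q_D)/6.
Solving the pair: q_D = 147/19, q_F = 529/38.
Price P = 107 - 2·(823/38) = 1210/19.
Drake's profit: (1210/19)·(147/19) - 25·(147/19) - (3/2)(147/19)² = 209.5055.

209.51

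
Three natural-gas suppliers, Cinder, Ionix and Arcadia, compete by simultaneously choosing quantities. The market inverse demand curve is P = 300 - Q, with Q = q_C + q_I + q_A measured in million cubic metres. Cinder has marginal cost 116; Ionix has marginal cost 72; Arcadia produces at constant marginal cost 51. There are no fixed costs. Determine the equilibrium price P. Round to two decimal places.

134.75

Cinder's profit: π_C = (300 - Q)q_C - (116q_C). Setting ∂π_C/∂q_C = 0: 184 - 2q_C - (q_I + q_A) = 0.
Ionix's first-order condition: 228 - 2q_I - (q_C + q_A) = 0.
Arcadia's profit: π_A = (300 - Q)q_A - (51q_A). Setting ∂π_A/∂q_A = 0: 249 - 2q_A - (q_C + q_I) = 0.
Adding the 3 first-order conditions: 661 − 4Q = 0, so Q = 661/4.
Back-substituting: q_C = (184 − 661/4) = 75/4, q_I = (228 − 661/4) = 251/4, q_A = (249 − 661/4) = 335/4.
Total output Q = 661/4, so price P = 300 - 661/4 = 539/4.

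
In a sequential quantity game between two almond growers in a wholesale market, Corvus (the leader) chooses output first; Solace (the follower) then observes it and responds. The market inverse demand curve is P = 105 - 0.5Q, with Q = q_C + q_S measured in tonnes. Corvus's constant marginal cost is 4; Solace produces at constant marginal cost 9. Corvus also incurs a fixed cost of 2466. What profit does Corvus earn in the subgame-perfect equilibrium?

343

The follower Solace best-responds to any q_C: π_S = (105 - 0.5Q)q_S - 9q_S.
Setting the follower's marginal profit to zero, 96 - (1/2)q_C - q_S = 0, i.e. q_S = (96 - (1/2)q_C).
The leader anticipates this reaction. Substituting into P = 105 - 0.5Q gives P = 57 - (1/4)q_C, so π_C = (57 - (1/4)q_C)q_C - 4q_C.
Maximising: ∂π_C/∂q_C = 53 - (1/2)q_C = 0, giving q_C = 106.
Then q_S = (96 - (1/2)·106) = 43.
Price P = 105 - (1/2)·149 = 61/2.
Corvus's profit: (61/2 - 4)·106 - 2466 = 343.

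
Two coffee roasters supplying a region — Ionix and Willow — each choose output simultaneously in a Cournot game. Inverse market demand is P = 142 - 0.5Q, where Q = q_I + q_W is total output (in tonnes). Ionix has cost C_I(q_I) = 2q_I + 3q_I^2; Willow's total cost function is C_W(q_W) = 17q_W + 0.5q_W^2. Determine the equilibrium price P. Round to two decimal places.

104.82

Ionix's profit: π_I = (142 - 0.5Q)q_I - (2q_I + 3q_I²). Setting ∂π_I/∂q_I = 0: 140 - 7q_I - (1/2)(q_W) = 0.
Willow's profit: π_W = (142 - 0.5Q)q_W - (17q_W + (1/2)q_W²). Setting ∂π_W/∂q_W = 0: 125 - 2q_W - (1/2)(q_I) = 0.
Rearranging gives the reaction functions q_I = (140 - (1/2)q_W)/7 and q_W = (125 - (1/2)q_I)/2.
Solving the pair: q_I = 174/11, q_W = 644/11.
Total output Q = 818/11, so price P = 142 - (1/2)·(818/11) = 1153/11.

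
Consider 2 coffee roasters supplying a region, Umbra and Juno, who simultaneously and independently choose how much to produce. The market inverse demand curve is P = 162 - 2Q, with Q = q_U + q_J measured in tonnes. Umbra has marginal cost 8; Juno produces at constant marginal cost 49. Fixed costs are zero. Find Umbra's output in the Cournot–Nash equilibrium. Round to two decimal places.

Umbra's profit: π_U = (162 - 2Q)q_U - (8q_U). Setting ∂π_U/∂q_U = 0: 154 - 4q_U - 2(q_J) = 0.
Juno's profit: π_J = (162 - 2Q)q_J - (49q_J). Setting ∂π_J/∂q_J = 0: 113 - 4q_J - 2(q_U) = 0.
Rearranging gives the reaction functions q_U = (154 - 2q_J)/4 and q_J = (113 - 2q_U)/4.
Solving the pair: q_U = 65/2, q_J = 12.

32.50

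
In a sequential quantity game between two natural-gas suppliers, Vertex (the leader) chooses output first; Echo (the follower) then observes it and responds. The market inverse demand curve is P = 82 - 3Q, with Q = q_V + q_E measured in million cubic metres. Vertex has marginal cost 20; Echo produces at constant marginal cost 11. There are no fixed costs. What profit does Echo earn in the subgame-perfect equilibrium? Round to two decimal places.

165.02

Solve by backward induction. Given q_V, the follower Echo maximises π_E = (82 - 3q_V - 3q_E)q_E - 11q_E.
∂π_E/∂q_E = 71 - 3q_V - 6q_E = 0 gives the reaction function q_E = (71 - 3q_V)/6.
Vertex substitutes q_E(q_V) into its own profit: π_V = q_V(82 - 3q_V - (71 - 3q_V)/2) - 20q_V = (93/2 - (3/2)q_V)q_V - 20q_V.
The leader's first-order condition 53/2 - 3q_V = 0 yields q_V = 53/6.
Then q_E = (71 - 3·(53/6))/6 = 89/12.
Price P = 82 - 3·(65/4) = 133/4.
Echo's profit: (133/4 - 11)·(89/12) = 165.0208.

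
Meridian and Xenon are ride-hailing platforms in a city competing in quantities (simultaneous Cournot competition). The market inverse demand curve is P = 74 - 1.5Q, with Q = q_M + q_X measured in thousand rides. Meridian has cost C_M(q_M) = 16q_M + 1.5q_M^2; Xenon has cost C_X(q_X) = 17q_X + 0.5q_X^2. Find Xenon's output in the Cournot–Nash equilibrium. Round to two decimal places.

Meridian's profit: π_M = (74 - 1.5Q)q_M - (16q_M + (3/2)q_M²). Setting ∂π_M/∂q_M = 0: 58 - 6q_M - (3/2)(q_X) = 0.
Xenon's first-order condition: 57 - 4q_X - (3/2)(q_M) = 0.
Best responses: q_M = (58 - (3/2)q_X)/6, q_X = (57 - (3/2)q_M)/4.
Substituting one into the other gives q_M = 586/87 and q_X = 340/29.

11.72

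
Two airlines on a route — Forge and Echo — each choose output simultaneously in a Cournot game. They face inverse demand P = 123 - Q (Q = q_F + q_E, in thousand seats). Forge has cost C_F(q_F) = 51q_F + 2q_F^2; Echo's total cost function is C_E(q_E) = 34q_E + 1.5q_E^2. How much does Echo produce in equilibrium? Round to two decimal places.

Forge's profit: π_F = (123 - Q)q_F - (51q_F + 2q_F²). Setting ∂π_F/∂q_F = 0: 72 - 6q_F - (q_E) = 0.
Echo's profit: π_E = (123 - Q)q_E - (34q_E + (3/2)q_E²). Setting ∂π_E/∂q_E = 0: 89 - 5q_E - (q_F) = 0.
Best responses: q_F = (72 - q_E)/6, q_E = (89 - q_F)/5.
Solving the pair: q_F = 271/29, q_E = 462/29.

15.93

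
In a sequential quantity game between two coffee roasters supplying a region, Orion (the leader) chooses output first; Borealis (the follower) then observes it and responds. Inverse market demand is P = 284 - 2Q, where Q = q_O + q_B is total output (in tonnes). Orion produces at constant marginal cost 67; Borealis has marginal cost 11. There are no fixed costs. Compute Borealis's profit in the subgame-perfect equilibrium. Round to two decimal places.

4632.03

The follower Borealis best-responds to any q_O: π_B = (284 - 2Q)q_B - 11q_B.
Setting the follower's marginal profit to zero, 273 - 2q_O - 4q_B = 0, i.e. q_B = (273 - 2q_O)/4.
Orion substitutes q_B(q_O) into its own profit: π_O = q_O(284 - 2q_O - (273 - 2q_O)/2) - 67q_O = (295/2 - q_O)q_O - 67q_O.
Leader FOC: 161/2 - 2q_O = 0, so q_O = 161/4.
Then q_B = (273 - 2·(161/4))/4 = 385/8.
Price P = 284 - 2·(707/8) = 429/4.
Borealis's profit: (429/4 - 11)·(385/8) = 4632.0313.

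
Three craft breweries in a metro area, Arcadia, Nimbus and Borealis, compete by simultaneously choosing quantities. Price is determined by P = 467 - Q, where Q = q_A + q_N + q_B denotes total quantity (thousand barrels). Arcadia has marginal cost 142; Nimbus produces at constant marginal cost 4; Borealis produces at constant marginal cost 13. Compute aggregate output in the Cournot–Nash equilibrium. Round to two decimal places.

310.50

Arcadia's profit: π_A = (467 - Q)q_A - (142q_A). Setting ∂π_A/∂q_A = 0: 325 - 2q_A - (q_N + q_B) = 0.
Nimbus's first-order condition: 463 - 2q_N - (q_A + q_B) = 0.
Borealis's profit: π_B = (467 - Q)q_B - (13q_B). Setting ∂π_B/∂q_B = 0: 454 - 2q_B - (q_A + q_N) = 0.
Adding the 3 first-order conditions: 1242 − 4Q = 0, so Q = 621/2.
Back-substituting: q_A = (325 − 621/2) = 29/2, q_N = (463 − 621/2) = 305/2, q_B = (454 − 621/2) = 287/2.
Total output Q = 29/2 + 305/2 + 287/2 = 621/2.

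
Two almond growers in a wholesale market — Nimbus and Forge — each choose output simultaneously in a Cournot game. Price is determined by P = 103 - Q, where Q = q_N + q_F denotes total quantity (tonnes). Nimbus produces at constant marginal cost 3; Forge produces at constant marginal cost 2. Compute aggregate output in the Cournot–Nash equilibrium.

Nimbus's profit: π_N = (103 - Q)q_N - (3q_N). Setting ∂π_N/∂q_N = 0: 100 - 2q_N - (q_F) = 0.
Forge's first-order condition: 101 - 2q_F - (q_N) = 0.
Rearranging gives the reaction functions q_N = (100 - q_F)/2 and q_F = (101 - q_N)/2.
Solving the pair: q_N = 33, q_F = 34.
Total output Q = 33 + 34 = 67.

67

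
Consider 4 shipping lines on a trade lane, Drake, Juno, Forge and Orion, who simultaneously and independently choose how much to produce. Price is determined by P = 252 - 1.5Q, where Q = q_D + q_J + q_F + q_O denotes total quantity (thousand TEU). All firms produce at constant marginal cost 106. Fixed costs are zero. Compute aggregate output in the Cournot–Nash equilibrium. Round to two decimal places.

77.87

A representative firm's profit is π_i = q_i(252 - 1.5Q) - 106q_i.
Setting ∂π_i/∂q_i = 0 with rivals' quantities fixed: 146 - 3q_i - (3/2)·Σ_{j≠i} q_j = 0.
With identical firms every q_j equals q_i, so Σ_{j≠i} q_j = 3q_i and 146 = (15/2)q_i, giving q_i = 292/15.
Total output Q = 292/15 + 292/15 + 292/15 + 292/15 = 1168/15.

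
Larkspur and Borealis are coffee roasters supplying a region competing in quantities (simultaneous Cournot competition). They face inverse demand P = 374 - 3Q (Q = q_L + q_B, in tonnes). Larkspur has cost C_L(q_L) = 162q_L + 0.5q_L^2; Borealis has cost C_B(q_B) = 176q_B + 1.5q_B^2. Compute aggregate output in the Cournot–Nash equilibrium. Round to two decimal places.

38.22

Larkspur's profit: π_L = (374 - 3Q)q_L - (162q_L + (1/2)q_L²). Setting ∂π_L/∂q_L = 0: 212 - 7q_L - 3(q_B) = 0.
Borealis's first-order condition: 198 - 9q_B - 3(q_L) = 0.
Best responses: q_L = (212 - 3q_B)/7, q_B = (198 - 3q_L)/9.
Solving the pair: q_L = 73/3, q_B = 125/9.
Total output Q = 73/3 + 125/9 = 344/9.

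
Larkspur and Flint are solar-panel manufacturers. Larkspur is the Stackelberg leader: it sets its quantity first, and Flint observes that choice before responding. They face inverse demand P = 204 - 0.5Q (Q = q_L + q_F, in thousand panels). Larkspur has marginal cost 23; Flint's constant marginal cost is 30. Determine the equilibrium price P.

The follower Flint best-responds to any q_L: π_F = (204 - 0.5Q)q_F - 30q_F.
∂π_F/∂q_F = 174 - (1/2)q_L - q_F = 0 gives the reaction function q_F = (174 - (1/2)q_L).
Larkspur substitutes q_F(q_L) into its own profit: π_L = q_L(204 - (1/2)q_L - (174 - (1/2)q_L)/2) - 23q_L = (117 - (1/4)q_L)q_L - 23q_L.
Leader FOC: 94 - (1/2)q_L = 0, so q_L = 188.
Then q_F = (174 - (1/2)·188) = 80.
Total output Q = 268, so price P = 204 - (1/2)·268 = 70.

70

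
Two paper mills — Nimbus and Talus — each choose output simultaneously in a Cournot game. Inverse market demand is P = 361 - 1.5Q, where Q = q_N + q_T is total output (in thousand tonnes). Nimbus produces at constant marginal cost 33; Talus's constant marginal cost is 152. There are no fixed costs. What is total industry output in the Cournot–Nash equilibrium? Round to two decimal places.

Nimbus's profit: π_N = (361 - 1.5Q)q_N - (33q_N). Setting ∂π_N/∂q_N = 0: 328 - 3q_N - (3/2)(q_T) = 0.
Talus's profit: π_T = (361 - 1.5Q)q_T - (152q_T). Setting ∂π_T/∂q_T = 0: 209 - 3q_T - (3/2)(q_N) = 0.
So q_N = (328 - (3/2)q_T)/3 and q_T = (209 - (3/2)q_N)/3.
Solving the pair: q_N = 298/3, q_T = 20.
Total output Q = 298/3 + 20 = 358/3.

119.33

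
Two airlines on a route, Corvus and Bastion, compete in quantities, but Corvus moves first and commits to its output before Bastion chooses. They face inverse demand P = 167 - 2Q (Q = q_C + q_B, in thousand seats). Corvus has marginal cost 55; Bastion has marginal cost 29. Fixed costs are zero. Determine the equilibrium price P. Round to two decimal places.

76.50

The follower Bastion best-responds to any q_C: π_B = (167 - 2Q)q_B - 29q_B.
Setting the follower's marginal profit to zero, 138 - 2q_C - 4q_B = 0, i.e. q_B = (138 - 2q_C)/4.
The leader anticipates this reaction. Substituting into P = 167 - 2Q gives P = 98 - q_C, so π_C = (98 - q_C)q_C - 55q_C.
Leader FOC: 43 - 2q_C = 0, so q_C = 43/2.
Then q_B = (138 - 2·(43/2))/4 = 95/4.
Total output Q = 181/4, so price P = 167 - 2·(181/4) = 153/2.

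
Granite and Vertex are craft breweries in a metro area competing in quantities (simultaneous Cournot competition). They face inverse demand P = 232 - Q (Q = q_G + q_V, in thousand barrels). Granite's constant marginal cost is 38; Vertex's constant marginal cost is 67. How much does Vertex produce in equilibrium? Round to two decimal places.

Granite's profit: π_G = (232 - Q)q_G - (38q_G). Setting ∂π_G/∂q_G = 0: 194 - 2q_G - (q_V) = 0.
Vertex's first-order condition: 165 - 2q_V - (q_G) = 0.
Best responses: q_G = (194 - q_V)/2, q_V = (165 - q_G)/2.
Substituting one into the other gives q_G = 223/3 and q_V = 136/3.

45.33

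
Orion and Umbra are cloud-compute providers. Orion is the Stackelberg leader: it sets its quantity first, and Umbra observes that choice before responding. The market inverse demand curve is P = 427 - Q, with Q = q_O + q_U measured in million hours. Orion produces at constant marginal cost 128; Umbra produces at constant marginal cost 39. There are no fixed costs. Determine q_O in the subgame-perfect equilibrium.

The follower Umbra best-responds to any q_O: π_U = (427 - Q)q_U - 39q_U.
Follower FOC: 388 - q_O - 2q_U = 0, so q_U(q_O) = (388 - q_O)/2.
The leader anticipates this reaction. Substituting into P = 427 - Q gives P = 233 - (1/2)q_O, so π_O = (233 - (1/2)q_O)q_O - 128q_O.
The leader's first-order condition 105 - q_O = 0 yields q_O = 105.
Then q_U = (388 - 105)/2 = 283/2.

105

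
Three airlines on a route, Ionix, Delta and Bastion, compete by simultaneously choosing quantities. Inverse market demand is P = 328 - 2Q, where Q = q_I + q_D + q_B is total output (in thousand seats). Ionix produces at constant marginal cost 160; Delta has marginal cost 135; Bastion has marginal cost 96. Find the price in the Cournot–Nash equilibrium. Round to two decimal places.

179.75

Ionix's profit: π_I = (328 - 2Q)q_I - (160q_I). Setting ∂π_I/∂q_I = 0: 168 - 4q_I - 2(q_D + q_B) = 0.
Delta's first-order condition: 193 - 4q_D - 2(q_I + q_B) = 0.
Bastion's profit: π_B = (328 - 2Q)q_B - (96q_B). Setting ∂π_B/∂q_B = 0: 232 - 4q_B - 2(q_I + q_D) = 0.
Summing all 3 equations gives 593 − 8Q = 0, hence Q = 593/8.
Back-substituting: q_I = (168 − 593/4)/2 = 79/8, q_D = (193 − 593/4)/2 = 179/8, q_B = (232 − 593/4)/2 = 335/8.
Total output Q = 593/8, so price P = 328 - 2·(593/8) = 719/4.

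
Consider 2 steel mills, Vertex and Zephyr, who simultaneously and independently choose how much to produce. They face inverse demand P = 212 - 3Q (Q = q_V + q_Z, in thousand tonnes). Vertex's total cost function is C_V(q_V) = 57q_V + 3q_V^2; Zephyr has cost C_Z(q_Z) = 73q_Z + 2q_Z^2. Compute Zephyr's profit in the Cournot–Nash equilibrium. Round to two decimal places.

Vertex's profit: π_V = (212 - 3Q)q_V - (57q_V + 3q_V²). Setting ∂π_V/∂q_V = 0: 155 - 12q_V - 3(q_Z) = 0.
Zephyr's first-order condition: 139 - 10q_Z - 3(q_V) = 0.
Best responses: q_V = (155 - 3q_Z)/12, q_Z = (139 - 3q_V)/10.
Solving the pair: q_V = 1133/111, q_Z = 401/37.
Price P = 212 - 3·21.0450 = 148.8649.
Zephyr's profit: 148.8649·(401/37) - 73·(401/37) - 2(401/37)² = 587.2936.

587.29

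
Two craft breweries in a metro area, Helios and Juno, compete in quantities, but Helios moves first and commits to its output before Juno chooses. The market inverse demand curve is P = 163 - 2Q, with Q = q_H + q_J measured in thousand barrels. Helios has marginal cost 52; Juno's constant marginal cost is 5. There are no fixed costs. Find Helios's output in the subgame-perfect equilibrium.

16

The follower Juno best-responds to any q_H: π_J = (163 - 2Q)q_J - 5q_J.
∂π_J/∂q_J = 158 - 2q_H - 4q_J = 0 gives the reaction function q_J = (158 - 2q_H)/4.
Helios substitutes q_J(q_H) into its own profit: π_H = q_H(163 - 2q_H - (158 - 2q_H)/2) - 52q_H = (84 - q_H)q_H - 52q_H.
The leader's first-order condition 32 - 2q_H = 0 yields q_H = 16.
Then q_J = (158 - 2·16)/4 = 63/2.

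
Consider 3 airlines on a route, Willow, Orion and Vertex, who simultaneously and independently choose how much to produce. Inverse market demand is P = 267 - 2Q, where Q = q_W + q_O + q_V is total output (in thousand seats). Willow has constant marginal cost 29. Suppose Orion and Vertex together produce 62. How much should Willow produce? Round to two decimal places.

28.50

With rivals' combined output fixed at 62, Willow's profit is π_W = (267 - 2·62 - 2q_W)q_W - (29q_W) = (143 - 2q_W)q_W - (29q_W).
∂π_W/∂q_W = 114 - 4q_W = 0, so q_W = 57/2.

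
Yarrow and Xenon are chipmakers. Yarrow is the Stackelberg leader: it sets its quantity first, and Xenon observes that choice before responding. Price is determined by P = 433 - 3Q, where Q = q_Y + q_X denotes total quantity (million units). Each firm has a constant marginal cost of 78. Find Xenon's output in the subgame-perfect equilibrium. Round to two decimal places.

The follower Xenon best-responds to any q_Y: π_X = (433 - 3Q)q_X - 78q_X.
Setting the follower's marginal profit to zero, 355 - 3q_Y - 6q_X = 0, i.e. q_X = (355 - 3q_Y)/6.
The leader anticipates this reaction. Substituting into P = 433 - 3Q gives P = 511/2 - (3/2)q_Y, so π_Y = (511/2 - (3/2)q_Y)q_Y - 78q_Y.
The leader's first-order condition 355/2 - 3q_Y = 0 yields q_Y = 355/6.
Then q_X = (355 - 3·(355/6))/6 = 355/12.

29.58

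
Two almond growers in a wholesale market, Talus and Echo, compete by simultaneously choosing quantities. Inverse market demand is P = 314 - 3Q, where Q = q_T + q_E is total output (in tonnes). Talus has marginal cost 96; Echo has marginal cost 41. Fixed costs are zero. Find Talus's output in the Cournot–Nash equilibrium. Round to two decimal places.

Talus's profit: π_T = (314 - 3Q)q_T - (96q_T). Setting ∂π_T/∂q_T = 0: 218 - 6q_T - 3(q_E) = 0.
Echo's profit: π_E = (314 - 3Q)q_E - (41q_E). Setting ∂π_E/∂q_E = 0: 273 - 6q_E - 3(q_T) = 0.
Rearranging gives the reaction functions q_T = (218 - 3q_E)/6 and q_E = (273 - 3q_T)/6.
Solving the pair: q_T = 163/9, q_E = 328/9.

18.11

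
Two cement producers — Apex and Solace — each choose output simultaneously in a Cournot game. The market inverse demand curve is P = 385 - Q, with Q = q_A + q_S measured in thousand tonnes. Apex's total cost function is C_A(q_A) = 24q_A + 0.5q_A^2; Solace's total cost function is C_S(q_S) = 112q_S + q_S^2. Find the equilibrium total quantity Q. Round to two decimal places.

Apex's profit: π_A = (385 - Q)q_A - (24q_A + (1/2)q_A²). Setting ∂π_A/∂q_A = 0: 361 - 3q_A - (q_S) = 0.
Solace's profit: π_S = (385 - Q)q_S - (112q_S + q_S²). Setting ∂π_S/∂q_S = 0: 273 - 4q_S - (q_A) = 0.
So q_A = (361 - q_S)/3 and q_S = (273 - q_A)/4.
Solving the pair: q_A = 1171/11, q_S = 458/11.
Total output Q = 1171/11 + 458/11 = 1629/11.

148.09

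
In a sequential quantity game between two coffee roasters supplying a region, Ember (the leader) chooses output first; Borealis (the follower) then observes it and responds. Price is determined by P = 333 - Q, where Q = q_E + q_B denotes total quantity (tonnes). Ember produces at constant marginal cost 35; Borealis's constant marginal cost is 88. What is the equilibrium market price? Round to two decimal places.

122.75

The follower Borealis best-responds to any q_E: π_B = (333 - Q)q_B - 88q_B.
Setting the follower's marginal profit to zero, 245 - q_E - 2q_B = 0, i.e. q_B = (245 - q_E)/2.
The leader anticipates this reaction. Substituting into P = 333 - Q gives P = 421/2 - (1/2)q_E, so π_E = (421/2 - (1/2)q_E)q_E - 35q_E.
The leader's first-order condition 351/2 - q_E = 0 yields q_E = 351/2.
Then q_B = (245 - 351/2)/2 = 139/4.
Total output Q = 841/4, so price P = 333 - 841/4 = 491/4.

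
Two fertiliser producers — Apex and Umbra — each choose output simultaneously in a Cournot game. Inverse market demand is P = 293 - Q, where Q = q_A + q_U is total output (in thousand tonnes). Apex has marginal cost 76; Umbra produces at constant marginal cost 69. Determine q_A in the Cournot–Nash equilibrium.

Apex's profit: π_A = (293 - Q)q_A - (76q_A). Setting ∂π_A/∂q_A = 0: 217 - 2q_A - (q_U) = 0.
Umbra's first-order condition: 224 - 2q_U - (q_A) = 0.
So q_A = (217 - q_U)/2 and q_U = (224 - q_A)/2.
Substituting one into the other gives q_A = 70 and q_U = 77.

70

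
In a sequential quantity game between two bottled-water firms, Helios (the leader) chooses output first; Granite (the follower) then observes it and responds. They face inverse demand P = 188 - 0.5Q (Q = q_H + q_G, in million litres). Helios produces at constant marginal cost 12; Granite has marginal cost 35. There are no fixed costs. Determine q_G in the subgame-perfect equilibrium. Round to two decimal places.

Solve by backward induction. Given q_H, the follower Granite maximises π_G = (188 - (1/2)q_H - (1/2)q_G)q_G - 35q_G.
∂π_G/∂q_G = 153 - (1/2)q_H - q_G = 0 gives the reaction function q_G = (153 - (1/2)q_H).
The leader anticipates this reaction. Substituting into P = 188 - 0.5Q gives P = 223/2 - (1/4)q_H, so π_H = (223/2 - (1/4)q_H)q_H - 12q_H.
Leader FOC: 199/2 - (1/2)q_H = 0, so q_H = 199.
Then q_G = (153 - (1/2)·199) = 107/2.

53.50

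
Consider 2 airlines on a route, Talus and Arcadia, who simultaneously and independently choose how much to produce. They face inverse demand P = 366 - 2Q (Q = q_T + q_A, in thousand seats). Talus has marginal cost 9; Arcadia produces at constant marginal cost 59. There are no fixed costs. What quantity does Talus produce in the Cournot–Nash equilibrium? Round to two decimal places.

67.83

Talus's profit: π_T = (366 - 2Q)q_T - (9q_T). Setting ∂π_T/∂q_T = 0: 357 - 4q_T - 2(q_A) = 0.
Arcadia's first-order condition: 307 - 4q_A - 2(q_T) = 0.
Rearranging gives the reaction functions q_T = (357 - 2q_A)/4 and q_A = (307 - 2q_T)/4.
Solving the pair: q_T = 407/6, q_A = 257/6.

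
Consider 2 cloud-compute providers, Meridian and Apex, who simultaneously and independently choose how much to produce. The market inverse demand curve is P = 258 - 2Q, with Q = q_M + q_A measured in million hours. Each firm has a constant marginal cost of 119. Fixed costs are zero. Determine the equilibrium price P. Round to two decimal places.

Each firm earns π_i = (258 - 2Q)q_i - 119q_i.
Setting ∂π_i/∂q_i = 0 with rivals' quantities fixed: 139 - 4q_i - 2q_j = 0.
With identical firms every q_j equals q_i, so q_j = q_i and 139 = 6q_i, giving q_i = 139/6.
Total output Q = 139/3, so price P = 258 - 2·(139/3) = 496/3.

165.33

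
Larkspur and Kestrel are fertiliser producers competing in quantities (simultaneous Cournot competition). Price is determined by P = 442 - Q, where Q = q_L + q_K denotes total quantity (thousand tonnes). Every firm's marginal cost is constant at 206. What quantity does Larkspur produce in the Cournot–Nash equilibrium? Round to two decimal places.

78.67

A representative firm's profit is π_i = q_i(442 - Q) - 206q_i.
Setting ∂π_i/∂q_i = 0 with rivals' quantities fixed: 236 - 2q_i - q_j = 0.
By symmetry each firm produces the same amount; substituting q_j = q_i yields q_i = 236/3.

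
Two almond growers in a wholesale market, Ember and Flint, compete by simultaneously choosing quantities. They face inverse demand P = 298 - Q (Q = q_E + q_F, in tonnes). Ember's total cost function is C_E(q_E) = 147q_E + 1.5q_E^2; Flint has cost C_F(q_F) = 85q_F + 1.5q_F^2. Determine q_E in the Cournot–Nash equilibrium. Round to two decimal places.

22.58

Ember's profit: π_E = (298 - Q)q_E - (147q_E + (3/2)q_E²). Setting ∂π_E/∂q_E = 0: 151 - 5q_E - (q_F) = 0.
Flint's profit: π_F = (298 - Q)q_F - (85q_F + (3/2)q_F²). Setting ∂π_F/∂q_F = 0: 213 - 5q_F - (q_E) = 0.
So q_E = (151 - q_F)/5 and q_F = (213 - q_E)/5.
Solving the pair: q_E = 271/12, q_F = 457/12.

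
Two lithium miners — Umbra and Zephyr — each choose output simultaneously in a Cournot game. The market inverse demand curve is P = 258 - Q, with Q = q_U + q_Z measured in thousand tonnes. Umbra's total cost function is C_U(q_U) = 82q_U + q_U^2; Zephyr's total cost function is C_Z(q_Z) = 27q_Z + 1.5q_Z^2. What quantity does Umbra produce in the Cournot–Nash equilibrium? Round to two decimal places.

34.16

Umbra's profit: π_U = (258 - Q)q_U - (82q_U + q_U²). Setting ∂π_U/∂q_U = 0: 176 - 4q_U - (q_Z) = 0.
Zephyr's profit: π_Z = (258 - Q)q_Z - (27q_Z + (3/2)q_Z²). Setting ∂π_Z/∂q_Z = 0: 231 - 5q_Z - (q_U) = 0.
Best responses: q_U = (176 - q_Z)/4, q_Z = (231 - q_U)/5.
Substituting one into the other gives q_U = 649/19 and q_Z = 748/19.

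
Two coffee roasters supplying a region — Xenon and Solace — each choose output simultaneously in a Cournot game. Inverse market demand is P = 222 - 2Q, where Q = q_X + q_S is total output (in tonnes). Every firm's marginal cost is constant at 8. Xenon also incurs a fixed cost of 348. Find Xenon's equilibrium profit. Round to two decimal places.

2196.22

A representative firm's profit is π_i = q_i(222 - 2Q) - 8q_i.
First-order condition (treating rivals' output as given): 214 - 4q_i - 2q_j = 0.
With identical firms every q_j equals q_i, so q_j = q_i and 214 = 6q_i, giving q_i = 107/3.
Price P = 222 - 2·(214/3) = 238/3.
Xenon's profit: (238/3 - 8)·(107/3) - 348 = 2196.2222.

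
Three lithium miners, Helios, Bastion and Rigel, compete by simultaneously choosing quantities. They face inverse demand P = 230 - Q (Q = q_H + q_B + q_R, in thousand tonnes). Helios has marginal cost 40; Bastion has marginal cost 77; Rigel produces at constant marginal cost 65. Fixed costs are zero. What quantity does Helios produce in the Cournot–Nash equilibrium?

63

Helios's profit: π_H = (230 - Q)q_H - (40q_H). Setting ∂π_H/∂q_H = 0: 190 - 2q_H - (q_B + q_R) = 0.
Bastion's profit: π_B = (230 - Q)q_B - (77q_B). Setting ∂π_B/∂q_B = 0: 153 - 2q_B - (q_H + q_R) = 0.
Rigel's first-order condition: 165 - 2q_R - (q_H + q_B) = 0.
Summing all 3 equations gives 508 − 4Q = 0, hence Q = 127.
Back-substituting: q_H = (190 − 127) = 63, q_B = (153 − 127) = 26, q_R = (165 − 127) = 38.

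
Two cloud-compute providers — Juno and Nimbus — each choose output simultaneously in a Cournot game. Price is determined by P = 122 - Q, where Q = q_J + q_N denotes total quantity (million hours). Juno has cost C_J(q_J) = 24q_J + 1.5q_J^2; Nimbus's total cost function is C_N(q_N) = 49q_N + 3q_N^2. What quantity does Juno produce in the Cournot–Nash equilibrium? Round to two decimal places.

18.23

Juno's profit: π_J = (122 - Q)q_J - (24q_J + (3/2)q_J²). Setting ∂π_J/∂q_J = 0: 98 - 5q_J - (q_N) = 0.
Nimbus's first-order condition: 73 - 8q_N - (q_J) = 0.
Best responses: q_J = (98 - q_N)/5, q_N = (73 - q_J)/8.
Solving the pair: q_J = 237/13, q_N = 89/13.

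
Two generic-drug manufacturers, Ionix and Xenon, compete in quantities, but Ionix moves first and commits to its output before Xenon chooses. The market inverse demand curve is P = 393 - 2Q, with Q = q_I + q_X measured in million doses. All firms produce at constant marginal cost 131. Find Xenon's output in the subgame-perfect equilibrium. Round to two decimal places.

Solve by backward induction. Given q_I, the follower Xenon maximises π_X = (393 - 2q_I - 2q_X)q_X - 131q_X.
∂π_X/∂q_X = 262 - 2q_I - 4q_X = 0 gives the reaction function q_X = (262 - 2q_I)/4.
The leader anticipates this reaction. Substituting into P = 393 - 2Q gives P = 262 - q_I, so π_I = (262 - q_I)q_I - 131q_I.
Maximising: ∂π_I/∂q_I = 131 - 2q_I = 0, giving q_I = 131/2.
Then q_X = (262 - 2·(131/2))/4 = 131/4.

32.75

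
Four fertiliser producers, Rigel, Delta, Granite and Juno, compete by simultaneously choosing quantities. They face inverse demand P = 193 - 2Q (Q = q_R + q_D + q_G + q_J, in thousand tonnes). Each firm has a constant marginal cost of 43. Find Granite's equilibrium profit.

450

Each firm earns π_i = (193 - 2Q)q_i - 43q_i.
Setting ∂π_i/∂q_i = 0 with rivals' quantities fixed: 150 - 4q_i - 2·Σ_{j≠i} q_j = 0.
By symmetry each firm produces the same amount; substituting Σ_{j≠i} q_j = 3q_i yields q_i = 150/10 = 15.
Price P = 193 - 2·60 = 73.
Granite's profit: (73 - 43)·15 = 450.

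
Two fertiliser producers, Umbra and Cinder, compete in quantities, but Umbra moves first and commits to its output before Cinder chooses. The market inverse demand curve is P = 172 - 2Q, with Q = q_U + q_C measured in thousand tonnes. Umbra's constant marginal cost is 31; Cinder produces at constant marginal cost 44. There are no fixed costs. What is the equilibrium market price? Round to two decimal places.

69.50

The follower Cinder best-responds to any q_U: π_C = (172 - 2Q)q_C - 44q_C.
Follower FOC: 128 - 2q_U - 4q_C = 0, so q_C(q_U) = (128 - 2q_U)/4.
The leader anticipates this reaction. Substituting into P = 172 - 2Q gives P = 108 - q_U, so π_U = (108 - q_U)q_U - 31q_U.
Maximising: ∂π_U/∂q_U = 77 - 2q_U = 0, giving q_U = 77/2.
Then q_C = (128 - 2·(77/2))/4 = 51/4.
Total output Q = 205/4, so price P = 172 - 2·(205/4) = 139/2.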